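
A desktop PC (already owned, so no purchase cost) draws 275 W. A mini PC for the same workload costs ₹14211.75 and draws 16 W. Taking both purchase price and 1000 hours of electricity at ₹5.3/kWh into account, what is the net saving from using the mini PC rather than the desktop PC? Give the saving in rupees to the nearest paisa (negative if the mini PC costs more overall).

-₹12839.05

desktop PC: ₹0.00 + (275/1000) kW × 1000 h × ₹5.3 = ₹0.00 + ₹1457.5 = ₹1457.5
mini PC: ₹14211.75 + (16/1000) kW × 1000 h × ₹5.3 = ₹14211.75 + ₹84.8 = ₹14296.55
Saving = ₹1457.5 − ₹14296.55 = −₹12839.05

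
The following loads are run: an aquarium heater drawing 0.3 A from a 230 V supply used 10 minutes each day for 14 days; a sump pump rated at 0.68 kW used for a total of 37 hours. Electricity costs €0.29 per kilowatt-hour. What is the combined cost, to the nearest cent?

aquarium heater: Power = 0.3 A × 230 V = 69 W = 0.069 kW
aquarium heater: Runtime = 10 min × 14 = 140 min = 2.333333… h
aquarium heater: 0.069 kW × 2.333333… h = 0.161 kWh
sump pump: 0.68 kW × 37 h = 25.16 kWh
Total energy = 25.321 kWh
Cost = 25.321 × €0.29 = €7.34

€7.34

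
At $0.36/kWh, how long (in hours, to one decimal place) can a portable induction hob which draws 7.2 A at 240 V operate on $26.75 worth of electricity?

Power = 7.2 A × 240 V = 1728 W = 1.728 kW
Energy available = $26.75 ÷ $0.36/kWh = 74.3056 kWh
Hours = 74.3056 kWh ÷ 1.728 kW = 43.0 h

43.0 h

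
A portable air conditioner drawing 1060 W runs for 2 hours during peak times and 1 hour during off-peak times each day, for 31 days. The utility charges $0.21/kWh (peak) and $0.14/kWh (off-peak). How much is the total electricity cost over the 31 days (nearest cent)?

Peak energy = 1.06 kW × 2 h × 31 = 65.72 kWh
Off-peak energy = 1.06 kW × 1 h × 31 = 32.86 kWh
Cost = 65.72 × $0.21 + 32.86 × $0.14 = $13.8012 + $4.6004 = $18.40

$18.40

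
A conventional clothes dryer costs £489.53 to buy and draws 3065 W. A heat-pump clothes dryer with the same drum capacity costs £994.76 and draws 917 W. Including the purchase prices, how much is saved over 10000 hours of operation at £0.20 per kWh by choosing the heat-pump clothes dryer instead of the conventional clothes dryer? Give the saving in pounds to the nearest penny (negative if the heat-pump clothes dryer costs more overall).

£3790.77

conventional clothes dryer: £489.53 + (3065/1000) kW × 10000 h × £0.20 = £489.53 + £6130 = £6619.53
heat-pump clothes dryer: £994.76 + (917/1000) kW × 10000 h × £0.20 = £994.76 + £1834 = £2828.76
Saving = £6619.53 − £2828.76 = £3790.77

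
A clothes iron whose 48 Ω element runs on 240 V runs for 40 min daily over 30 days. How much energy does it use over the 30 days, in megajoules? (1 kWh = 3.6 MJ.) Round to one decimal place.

Power = V²/R = 240²/48 = 1200 W = 1.2 kW
Runtime = 40 min × 30 = 1200 min = 20 h
Energy = 1.2 kW × 20 h = 24 kWh
= 24 × 3.6 MJ = 86.4 MJ

86.4 MJ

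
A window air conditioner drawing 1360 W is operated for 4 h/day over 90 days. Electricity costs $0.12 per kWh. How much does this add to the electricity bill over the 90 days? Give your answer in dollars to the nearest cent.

$58.75

Runtime = 4 h/day × 90 days = 360 h
Energy = 1.36 kW × 360 h = 489.6 kWh
Cost = 489.6 kWh × $0.12/kWh = $58.75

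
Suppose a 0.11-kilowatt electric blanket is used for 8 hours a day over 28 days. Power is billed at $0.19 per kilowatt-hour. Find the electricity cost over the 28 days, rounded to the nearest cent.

$4.68

Runtime = 8 h/day × 28 days = 224 h
Energy = 0.11 kW × 224 h = 24.64 kWh
Cost = 24.64 kWh × $0.19/kWh = $4.68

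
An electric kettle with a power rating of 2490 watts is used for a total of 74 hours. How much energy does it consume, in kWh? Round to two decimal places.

184.26 kWh

Energy = 2.49 kW × 74 h = 184.26 kWh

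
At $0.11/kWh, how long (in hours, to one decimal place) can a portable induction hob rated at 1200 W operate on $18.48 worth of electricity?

Energy available = $18.48 ÷ $0.11/kWh = 168 kWh
Hours = 168 kWh ÷ 1.2 kW = 140.0 h

140.0 h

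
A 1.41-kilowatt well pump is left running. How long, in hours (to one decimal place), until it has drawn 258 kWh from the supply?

183.0 h

Hours = 258 kWh ÷ 1.41 kW = 183.0 h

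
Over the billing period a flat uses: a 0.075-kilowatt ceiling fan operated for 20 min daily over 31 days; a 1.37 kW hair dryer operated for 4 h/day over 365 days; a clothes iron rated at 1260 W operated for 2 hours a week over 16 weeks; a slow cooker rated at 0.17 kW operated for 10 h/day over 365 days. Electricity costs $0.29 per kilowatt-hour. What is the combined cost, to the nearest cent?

ceiling fan: Runtime = 20 min × 31 = 620 min = 10.333333… h
ceiling fan: 0.075 kW × 10.333333… h = 0.775 kWh
hair dryer: Runtime = 4 h/day × 365 days = 1460 h
hair dryer: 1.37 kW × 1460 h = 2000.2 kWh
clothes iron: Runtime = 2 h/week × 16 weeks = 32 h
clothes iron: 1.26 kW × 32 h = 40.32 kWh
slow cooker: Runtime = 10 h/day × 365 days = 3650 h
slow cooker: 0.17 kW × 3650 h = 620.5 kWh
Total energy = 2661.795 kWh
Cost = 2661.795 × $0.29 = $771.92

$771.92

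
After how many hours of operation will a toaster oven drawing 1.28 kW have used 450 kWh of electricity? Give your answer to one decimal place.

351.6 h

Hours = 450 kWh ÷ 1.28 kW = 351.6 h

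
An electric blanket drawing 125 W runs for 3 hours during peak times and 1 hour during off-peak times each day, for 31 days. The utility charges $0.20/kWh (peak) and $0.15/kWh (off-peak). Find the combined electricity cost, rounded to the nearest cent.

Peak energy = 0.125 kW × 3 h × 31 = 11.625 kWh
Off-peak energy = 0.125 kW × 1 h × 31 = 3.875 kWh
Cost = 11.625 × $0.20 + 3.875 × $0.15 = $2.325 + $0.58125 = $2.91

$2.91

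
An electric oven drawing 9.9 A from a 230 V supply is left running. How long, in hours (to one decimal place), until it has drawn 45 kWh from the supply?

Power = 9.9 A × 230 V = 2277 W = 2.277 kW
Hours = 45 kWh ÷ 2.277 kW = 19.8 h

19.8 h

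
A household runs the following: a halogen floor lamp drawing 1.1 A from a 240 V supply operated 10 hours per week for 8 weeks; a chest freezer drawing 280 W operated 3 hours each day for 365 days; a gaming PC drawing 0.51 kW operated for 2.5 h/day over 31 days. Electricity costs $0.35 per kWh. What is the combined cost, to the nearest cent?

$128.54

halogen floor lamp: Power = 1.1 A × 240 V = 264 W = 0.264 kW
halogen floor lamp: Runtime = 10 h/week × 8 weeks = 80 h
halogen floor lamp: 0.264 kW × 80 h = 21.12 kWh
chest freezer: Runtime = 3 h/day × 365 days = 1095 h
chest freezer: 0.28 kW × 1095 h = 306.6 kWh
gaming PC: Runtime = 2.5 h/day × 31 days = 77.5 h
gaming PC: 0.51 kW × 77.5 h = 39.525 kWh
Total energy = 367.245 kWh
Cost = 367.245 × $0.35 = $128.54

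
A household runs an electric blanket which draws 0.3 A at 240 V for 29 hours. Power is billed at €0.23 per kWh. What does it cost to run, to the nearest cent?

Power = 0.3 A × 240 V = 72 W = 0.072 kW
Energy = 0.072 kW × 29 h = 2.088 kWh
Cost = 2.088 kWh × €0.23/kWh = €0.48

€0.48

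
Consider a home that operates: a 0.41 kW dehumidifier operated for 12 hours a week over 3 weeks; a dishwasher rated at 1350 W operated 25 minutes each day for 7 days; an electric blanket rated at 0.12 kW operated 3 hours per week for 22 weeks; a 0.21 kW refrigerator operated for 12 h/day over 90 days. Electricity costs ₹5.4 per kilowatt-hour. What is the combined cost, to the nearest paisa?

₹1368.45

dehumidifier: Runtime = 12 h/week × 3 weeks = 36 h
dehumidifier: 0.41 kW × 36 h = 14.76 kWh
dishwasher: Runtime = 25 min × 7 = 175 min = 2.916666… h
dishwasher: 1.35 kW × 2.916666… h = 3.9375 kWh
electric blanket: Runtime = 3 h/week × 22 weeks = 66 h
electric blanket: 0.12 kW × 66 h = 7.92 kWh
refrigerator: Runtime = 12 h/day × 90 days = 1080 h
refrigerator: 0.21 kW × 1080 h = 226.8 kWh
Total energy = 253.4175 kWh
Cost = 253.4175 × ₹5.4 = ₹1368.45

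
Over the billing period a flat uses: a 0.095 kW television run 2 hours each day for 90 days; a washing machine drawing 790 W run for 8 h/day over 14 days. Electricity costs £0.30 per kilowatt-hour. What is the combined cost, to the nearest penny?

television: Runtime = 2 h/day × 90 days = 180 h
television: 0.095 kW × 180 h = 17.1 kWh
washing machine: Runtime = 8 h/day × 14 days = 112 h
washing machine: 0.79 kW × 112 h = 88.48 kWh
Total energy = 105.58 kWh
Cost = 105.58 × £0.30 = £31.67

£31.67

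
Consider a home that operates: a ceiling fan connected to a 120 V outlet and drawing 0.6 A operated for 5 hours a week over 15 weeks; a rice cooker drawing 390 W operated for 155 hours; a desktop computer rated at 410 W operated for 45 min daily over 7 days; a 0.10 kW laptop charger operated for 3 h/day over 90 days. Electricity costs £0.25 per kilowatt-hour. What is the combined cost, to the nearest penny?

ceiling fan: Power = 0.6 A × 120 V = 72 W = 0.072 kW
ceiling fan: Runtime = 5 h/week × 15 weeks = 75 h
ceiling fan: 0.072 kW × 75 h = 5.4 kWh
rice cooker: 0.39 kW × 155 h = 60.45 kWh
desktop computer: Runtime = 45 min × 7 = 315 min = 5.25 h
desktop computer: 0.41 kW × 5.25 h = 2.1525 kWh
laptop charger: Runtime = 3 h/day × 90 days = 270 h
laptop charger: 0.1 kW × 270 h = 27 kWh
Total energy = 95.0025 kWh
Cost = 95.0025 × £0.25 = £23.75

£23.75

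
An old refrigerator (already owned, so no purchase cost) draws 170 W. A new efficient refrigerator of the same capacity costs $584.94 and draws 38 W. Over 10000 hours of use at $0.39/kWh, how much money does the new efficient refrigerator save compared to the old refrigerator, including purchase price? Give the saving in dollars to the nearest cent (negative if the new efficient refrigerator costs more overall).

-$70.14

old refrigerator: $0.00 + (170/1000) kW × 10000 h × $0.39 = $0.00 + $663 = $663
new efficient refrigerator: $584.94 + (38/1000) kW × 10000 h × $0.39 = $584.94 + $148.2 = $733.14
Saving = $663 − $733.14 = −$70.14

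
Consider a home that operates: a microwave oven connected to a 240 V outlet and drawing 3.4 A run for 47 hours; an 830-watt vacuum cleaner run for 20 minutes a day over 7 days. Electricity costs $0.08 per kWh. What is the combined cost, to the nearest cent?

microwave oven: Power = 3.4 A × 240 V = 816 W = 0.816 kW
microwave oven: 0.816 kW × 47 h = 38.352 kWh
vacuum cleaner: Runtime = 20 min × 7 = 140 min = 2.333333… h
vacuum cleaner: 0.83 kW × 2.333333… h = 1.936666… kWh
Total energy = 40.288666… kWh
Cost = 40.288666… × $0.08 = $3.22

$3.22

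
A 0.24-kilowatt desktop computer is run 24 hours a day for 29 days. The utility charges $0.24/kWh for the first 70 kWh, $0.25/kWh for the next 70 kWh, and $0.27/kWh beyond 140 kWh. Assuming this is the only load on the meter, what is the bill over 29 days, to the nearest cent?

Runtime = 24 h × 29 = 696 h
Energy = 0.24 kW × 696 h = 167.04 kWh
Tier 1 (0–70 kWh): 70 × $0.24 = $16.8
Tier 2 (70–140 kWh): 70 × $0.25 = $17.5
Above 140 kWh: 27.04 × $0.27 = $7.3008
Bill = $41.60

$41.60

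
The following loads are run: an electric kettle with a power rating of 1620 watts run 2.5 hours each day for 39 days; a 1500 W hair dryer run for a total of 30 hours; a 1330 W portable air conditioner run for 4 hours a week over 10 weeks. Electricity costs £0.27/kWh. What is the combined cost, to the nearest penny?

£69.16

electric kettle: Runtime = 2.5 h/day × 39 days = 97.5 h
electric kettle: 1.62 kW × 97.5 h = 157.95 kWh
hair dryer: 1.5 kW × 30 h = 45 kWh
portable air conditioner: Runtime = 4 h/week × 10 weeks = 40 h
portable air conditioner: 1.33 kW × 40 h = 53.2 kWh
Total energy = 256.15 kWh
Cost = 256.15 × £0.27 = £69.16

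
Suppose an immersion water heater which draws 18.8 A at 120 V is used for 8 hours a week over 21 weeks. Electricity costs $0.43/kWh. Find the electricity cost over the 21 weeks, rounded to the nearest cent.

$162.97

Power = 18.8 A × 120 V = 2256 W = 2.256 kW
Runtime = 8 h/week × 21 weeks = 168 h
Energy = 2.256 kW × 168 h = 379.008 kWh
Cost = 379.008 kWh × $0.43/kWh = $162.97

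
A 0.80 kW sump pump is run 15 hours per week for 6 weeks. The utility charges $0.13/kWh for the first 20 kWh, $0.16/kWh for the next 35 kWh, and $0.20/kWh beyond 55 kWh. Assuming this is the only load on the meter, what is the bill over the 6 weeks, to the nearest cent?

Runtime = 15 h/week × 6 weeks = 90 h
Energy = 0.8 kW × 90 h = 72 kWh
Tier 1 (0–20 kWh): 20 × $0.13 = $2.6
Tier 2 (20–55 kWh): 35 × $0.16 = $5.6
Above 55 kWh: 17 × $0.20 = $3.4
Bill = $11.60

$11.60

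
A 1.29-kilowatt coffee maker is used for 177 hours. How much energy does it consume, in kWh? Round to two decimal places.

228.33 kWh

Energy = 1.29 kW × 177 h = 228.33 kWh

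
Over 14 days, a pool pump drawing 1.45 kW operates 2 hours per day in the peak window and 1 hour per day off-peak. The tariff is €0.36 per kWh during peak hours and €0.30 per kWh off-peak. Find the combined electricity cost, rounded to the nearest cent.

Peak energy = 1.45 kW × 2 h × 14 = 40.6 kWh
Off-peak energy = 1.45 kW × 1 h × 14 = 20.3 kWh
Cost = 40.6 × €0.36 + 20.3 × €0.30 = €14.616 + €6.09 = €20.71

€20.71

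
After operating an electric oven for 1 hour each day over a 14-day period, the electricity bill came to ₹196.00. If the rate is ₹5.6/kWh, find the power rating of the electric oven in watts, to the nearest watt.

2500 W

Energy = ₹196.00 ÷ ₹5.6/kWh = 35 kWh
Runtime = 1 h/day × 14 days = 14 h
Power = 35 kWh ÷ 14 h = 2.5 kW = 2500 W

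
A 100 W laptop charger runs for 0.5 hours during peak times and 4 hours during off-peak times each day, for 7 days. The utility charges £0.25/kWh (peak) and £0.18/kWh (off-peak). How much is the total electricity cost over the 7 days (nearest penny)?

£0.59

Peak energy = 0.1 kW × 0.5 h × 7 = 0.35 kWh
Off-peak energy = 0.1 kW × 4 h × 7 = 2.8 kWh
Cost = 0.35 × £0.25 + 2.8 × £0.18 = £0.0875 + £0.504 = £0.59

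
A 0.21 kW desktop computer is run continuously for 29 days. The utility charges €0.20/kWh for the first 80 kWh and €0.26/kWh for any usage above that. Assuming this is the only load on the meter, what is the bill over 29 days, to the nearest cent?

Runtime = 24 h × 29 = 696 h
Energy = 0.21 kW × 696 h = 146.16 kWh
Tier 1 (0–80 kWh): 80 × €0.20 = €16
Above 80 kWh: 66.16 × €0.26 = €17.2016
Bill = €33.20

€33.20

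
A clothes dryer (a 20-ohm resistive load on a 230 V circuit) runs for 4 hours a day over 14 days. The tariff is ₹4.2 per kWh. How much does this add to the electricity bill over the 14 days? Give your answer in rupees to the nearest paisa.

₹622.10

Power = V²/R = 230²/20 = 2645 W = 2.645 kW
Runtime = 4 h/day × 14 days = 56 h
Energy = 2.645 kW × 56 h = 148.12 kWh
Cost = 148.12 kWh × ₹4.2/kWh = ₹622.10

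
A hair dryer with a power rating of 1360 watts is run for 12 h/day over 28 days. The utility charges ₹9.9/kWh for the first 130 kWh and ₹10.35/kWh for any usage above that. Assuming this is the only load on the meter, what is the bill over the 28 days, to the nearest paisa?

₹4671.04

Runtime = 12 h/day × 28 days = 336 h
Energy = 1.36 kW × 336 h = 456.96 kWh
Tier 1 (0–130 kWh): 130 × ₹9.9 = ₹1287
Above 130 kWh: 326.96 × ₹10.35 = ₹3384.036
Bill = ₹4671.04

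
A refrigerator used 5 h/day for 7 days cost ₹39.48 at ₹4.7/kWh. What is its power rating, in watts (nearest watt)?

Energy = ₹39.48 ÷ ₹4.7/kWh = 8.4 kWh
Runtime = 5 h/day × 7 days = 35 h
Power = 8.4 kWh ÷ 35 h = 0.24 kW = 240 W

240 W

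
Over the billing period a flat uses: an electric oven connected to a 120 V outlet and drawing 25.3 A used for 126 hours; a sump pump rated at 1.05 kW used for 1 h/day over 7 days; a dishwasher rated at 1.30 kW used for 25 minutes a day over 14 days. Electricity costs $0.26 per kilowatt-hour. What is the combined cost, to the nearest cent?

$103.34

electric oven: Power = 25.3 A × 120 V = 3036 W = 3.036 kW
electric oven: 3.036 kW × 126 h = 382.536 kWh
sump pump: Runtime = 1 h/day × 7 days = 7 h
sump pump: 1.05 kW × 7 h = 7.35 kWh
dishwasher: Runtime = 25 min × 14 = 350 min = 5.833333… h
dishwasher: 1.3 kW × 5.833333… h = 7.583333… kWh
Total energy = 397.469333… kWh
Cost = 397.469333… × $0.26 = $103.34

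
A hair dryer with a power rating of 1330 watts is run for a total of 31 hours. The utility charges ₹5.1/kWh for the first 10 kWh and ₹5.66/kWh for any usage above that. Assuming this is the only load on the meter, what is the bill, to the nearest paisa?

₹227.76

Energy = 1.33 kW × 31 h = 41.23 kWh
Tier 1 (0–10 kWh): 10 × ₹5.1 = ₹51
Above 10 kWh: 31.23 × ₹5.66 = ₹176.7618
Bill = ₹227.76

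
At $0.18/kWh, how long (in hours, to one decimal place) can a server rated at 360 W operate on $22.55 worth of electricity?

Energy available = $22.55 ÷ $0.18/kWh = 125.2778 kWh
Hours = 125.2778 kWh ÷ 0.36 kW = 348.0 h

348.0 h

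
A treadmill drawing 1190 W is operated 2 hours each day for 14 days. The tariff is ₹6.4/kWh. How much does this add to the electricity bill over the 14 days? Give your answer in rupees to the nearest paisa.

₹213.25

Runtime = 2 h/day × 14 days = 28 h
Energy = 1.19 kW × 28 h = 33.32 kWh
Cost = 33.32 kWh × ₹6.4/kWh = ₹213.25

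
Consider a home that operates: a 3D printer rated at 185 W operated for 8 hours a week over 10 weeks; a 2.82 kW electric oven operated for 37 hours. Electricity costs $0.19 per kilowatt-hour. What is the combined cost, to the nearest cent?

3D printer: Runtime = 8 h/week × 10 weeks = 80 h
3D printer: 0.185 kW × 80 h = 14.8 kWh
electric oven: 2.82 kW × 37 h = 104.34 kWh
Total energy = 119.14 kWh
Cost = 119.14 × $0.19 = $22.64

$22.64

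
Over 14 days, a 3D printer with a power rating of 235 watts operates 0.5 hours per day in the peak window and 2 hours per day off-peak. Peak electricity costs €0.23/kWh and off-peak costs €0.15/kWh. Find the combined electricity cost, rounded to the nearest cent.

Peak energy = 0.235 kW × 0.5 h × 14 = 1.645 kWh
Off-peak energy = 0.235 kW × 2 h × 14 = 6.58 kWh
Cost = 1.645 × €0.23 + 6.58 × €0.15 = €0.37835 + €0.987 = €1.37

€1.37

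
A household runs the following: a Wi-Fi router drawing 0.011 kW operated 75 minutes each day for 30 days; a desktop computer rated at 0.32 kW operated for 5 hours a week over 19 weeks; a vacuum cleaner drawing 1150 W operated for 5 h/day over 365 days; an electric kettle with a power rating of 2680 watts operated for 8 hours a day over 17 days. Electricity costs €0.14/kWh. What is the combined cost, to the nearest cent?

€349.17

Wi-Fi router: Runtime = 75 min × 30 = 2250 min = 37.5 h
Wi-Fi router: 0.011 kW × 37.5 h = 0.4125 kWh
desktop computer: Runtime = 5 h/week × 19 weeks = 95 h
desktop computer: 0.32 kW × 95 h = 30.4 kWh
vacuum cleaner: Runtime = 5 h/day × 365 days = 1825 h
vacuum cleaner: 1.15 kW × 1825 h = 2098.75 kWh
electric kettle: Runtime = 8 h/day × 17 days = 136 h
electric kettle: 2.68 kW × 136 h = 364.48 kWh
Total energy = 2494.0425 kWh
Cost = 2494.0425 × €0.14 = €349.17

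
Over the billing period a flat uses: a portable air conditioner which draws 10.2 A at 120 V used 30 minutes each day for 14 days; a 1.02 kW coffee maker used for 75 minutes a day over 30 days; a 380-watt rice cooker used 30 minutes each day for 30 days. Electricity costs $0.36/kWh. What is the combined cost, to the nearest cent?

portable air conditioner: Power = 10.2 A × 120 V = 1224 W = 1.224 kW
portable air conditioner: Runtime = 30 min × 14 = 420 min = 7 h
portable air conditioner: 1.224 kW × 7 h = 8.568 kWh
coffee maker: Runtime = 75 min × 30 = 2250 min = 37.5 h
coffee maker: 1.02 kW × 37.5 h = 38.25 kWh
rice cooker: Runtime = 30 min × 30 = 900 min = 15 h
rice cooker: 0.38 kW × 15 h = 5.7 kWh
Total energy = 52.518 kWh
Cost = 52.518 × $0.36 = $18.91

$18.91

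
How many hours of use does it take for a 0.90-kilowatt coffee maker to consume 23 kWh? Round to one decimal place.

25.6 h

Hours = 23 kWh ÷ 0.9 kW = 25.6 h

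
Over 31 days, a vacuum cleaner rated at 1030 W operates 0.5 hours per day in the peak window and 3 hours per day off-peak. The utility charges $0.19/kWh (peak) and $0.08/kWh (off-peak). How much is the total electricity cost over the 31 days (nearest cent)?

$10.70

Peak energy = 1.03 kW × 0.5 h × 31 = 15.965 kWh
Off-peak energy = 1.03 kW × 3 h × 31 = 95.79 kWh
Cost = 15.965 × $0.19 + 95.79 × $0.08 = $3.03335 + $7.6632 = $10.70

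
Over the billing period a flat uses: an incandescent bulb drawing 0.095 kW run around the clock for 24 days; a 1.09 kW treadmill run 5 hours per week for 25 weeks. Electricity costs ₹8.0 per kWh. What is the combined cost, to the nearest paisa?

₹1527.76

incandescent bulb: Runtime = 24 h × 24 = 576 h
incandescent bulb: 0.095 kW × 576 h = 54.72 kWh
treadmill: Runtime = 5 h/week × 25 weeks = 125 h
treadmill: 1.09 kW × 125 h = 136.25 kWh
Total energy = 190.97 kWh
Cost = 190.97 × ₹8.0 = ₹1527.76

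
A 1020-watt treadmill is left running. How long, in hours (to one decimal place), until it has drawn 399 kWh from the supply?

Hours = 399 kWh ÷ 1.02 kW = 391.2 h

391.2 h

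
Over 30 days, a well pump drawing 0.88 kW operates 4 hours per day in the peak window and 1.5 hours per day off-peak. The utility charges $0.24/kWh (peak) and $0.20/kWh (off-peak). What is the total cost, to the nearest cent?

Peak energy = 0.88 kW × 4 h × 30 = 105.6 kWh
Off-peak energy = 0.88 kW × 1.5 h × 30 = 39.6 kWh
Cost = 105.6 × $0.24 + 39.6 × $0.20 = $25.344 + $7.92 = $33.26

$33.26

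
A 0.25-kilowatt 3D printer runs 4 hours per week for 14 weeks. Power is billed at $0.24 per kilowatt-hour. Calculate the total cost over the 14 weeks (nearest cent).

Runtime = 4 h/week × 14 weeks = 56 h
Energy = 0.25 kW × 56 h = 14 kWh
Cost = 14 kWh × $0.24/kWh = $3.36

$3.36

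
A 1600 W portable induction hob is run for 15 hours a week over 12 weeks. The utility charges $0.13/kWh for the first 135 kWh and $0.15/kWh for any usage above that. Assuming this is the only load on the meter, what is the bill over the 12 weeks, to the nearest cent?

Runtime = 15 h/week × 12 weeks = 180 h
Energy = 1.6 kW × 180 h = 288 kWh
Tier 1 (0–135 kWh): 135 × $0.13 = $17.55
Above 135 kWh: 153 × $0.15 = $22.95
Bill = $40.50

$40.50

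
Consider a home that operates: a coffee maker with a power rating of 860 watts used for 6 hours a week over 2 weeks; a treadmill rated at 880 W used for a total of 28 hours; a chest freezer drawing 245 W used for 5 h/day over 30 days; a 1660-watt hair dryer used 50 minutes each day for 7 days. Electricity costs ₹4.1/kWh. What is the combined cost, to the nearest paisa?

₹333.71

coffee maker: Runtime = 6 h/week × 2 weeks = 12 h
coffee maker: 0.86 kW × 12 h = 10.32 kWh
treadmill: 0.88 kW × 28 h = 24.64 kWh
chest freezer: Runtime = 5 h/day × 30 days = 150 h
chest freezer: 0.245 kW × 150 h = 36.75 kWh
hair dryer: Runtime = 50 min × 7 = 350 min = 5.833333… h
hair dryer: 1.66 kW × 5.833333… h = 9.683333… kWh
Total energy = 81.393333… kWh
Cost = 81.393333… × ₹4.1 = ₹333.71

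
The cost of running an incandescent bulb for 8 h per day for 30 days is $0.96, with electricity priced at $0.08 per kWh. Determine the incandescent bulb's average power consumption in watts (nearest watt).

50 W

Energy = $0.96 ÷ $0.08/kWh = 12 kWh
Runtime = 8 h/day × 30 days = 240 h
Power = 12 kWh ÷ 240 h = 0.05 kW = 50 W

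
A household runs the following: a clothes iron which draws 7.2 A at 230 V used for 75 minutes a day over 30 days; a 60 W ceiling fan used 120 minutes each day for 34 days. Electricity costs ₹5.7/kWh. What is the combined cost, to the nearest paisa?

₹377.23

clothes iron: Power = 7.2 A × 230 V = 1656 W = 1.656 kW
clothes iron: Runtime = 75 min × 30 = 2250 min = 37.5 h
clothes iron: 1.656 kW × 37.5 h = 62.1 kWh
ceiling fan: Runtime = 120 min × 34 = 4080 min = 68 h
ceiling fan: 0.06 kW × 68 h = 4.08 kWh
Total energy = 66.18 kWh
Cost = 66.18 × ₹5.7 = ₹377.23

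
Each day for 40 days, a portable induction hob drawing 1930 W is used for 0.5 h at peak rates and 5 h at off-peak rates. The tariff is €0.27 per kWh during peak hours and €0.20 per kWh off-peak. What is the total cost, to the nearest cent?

€87.62

Peak energy = 1.93 kW × 0.5 h × 40 = 38.6 kWh
Off-peak energy = 1.93 kW × 5 h × 40 = 386 kWh
Cost = 38.6 × €0.27 + 386 × €0.20 = €10.422 + €77.2 = €87.62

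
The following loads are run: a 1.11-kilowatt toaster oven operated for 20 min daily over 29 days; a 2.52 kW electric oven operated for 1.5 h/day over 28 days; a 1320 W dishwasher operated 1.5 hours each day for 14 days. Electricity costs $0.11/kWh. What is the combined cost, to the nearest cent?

$15.87

toaster oven: Runtime = 20 min × 29 = 580 min = 9.666666… h
toaster oven: 1.11 kW × 9.666666… h = 10.73 kWh
electric oven: Runtime = 1.5 h/day × 28 days = 42 h
electric oven: 2.52 kW × 42 h = 105.84 kWh
dishwasher: Runtime = 1.5 h/day × 14 days = 21 h
dishwasher: 1.32 kW × 21 h = 27.72 kWh
Total energy = 144.29 kWh
Cost = 144.29 × $0.11 = $15.87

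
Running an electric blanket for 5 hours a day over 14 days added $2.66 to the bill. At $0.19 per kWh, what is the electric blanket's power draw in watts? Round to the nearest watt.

200 W

Energy = $2.66 ÷ $0.19/kWh = 14 kWh
Runtime = 5 h/day × 14 days = 70 h
Power = 14 kWh ÷ 70 h = 0.2 kW = 200 W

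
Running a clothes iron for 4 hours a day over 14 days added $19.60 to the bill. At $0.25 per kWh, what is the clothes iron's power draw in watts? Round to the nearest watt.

Energy = $19.60 ÷ $0.25/kWh = 78.4 kWh
Runtime = 4 h/day × 14 days = 56 h
Power = 78.4 kWh ÷ 56 h = 1.4 kW = 1400 W

1400 W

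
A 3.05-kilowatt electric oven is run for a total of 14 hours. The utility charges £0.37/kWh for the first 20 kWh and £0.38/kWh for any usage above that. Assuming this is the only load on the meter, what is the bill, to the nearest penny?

£16.03

Energy = 3.05 kW × 14 h = 42.7 kWh
Tier 1 (0–20 kWh): 20 × £0.37 = £7.4
Above 20 kWh: 22.7 × £0.38 = £8.626
Bill = £16.03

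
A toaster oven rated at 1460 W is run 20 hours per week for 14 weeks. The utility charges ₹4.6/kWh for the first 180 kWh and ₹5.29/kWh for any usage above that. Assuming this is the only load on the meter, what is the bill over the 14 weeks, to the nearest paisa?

Runtime = 20 h/week × 14 weeks = 280 h
Energy = 1.46 kW × 280 h = 408.8 kWh
Tier 1 (0–180 kWh): 180 × ₹4.6 = ₹828
Above 180 kWh: 228.8 × ₹5.29 = ₹1210.352
Bill = ₹2038.35

₹2038.35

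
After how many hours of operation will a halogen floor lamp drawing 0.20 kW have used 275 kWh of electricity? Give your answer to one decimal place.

1375.0 h

Hours = 275 kWh ÷ 0.2 kW = 1375.0 h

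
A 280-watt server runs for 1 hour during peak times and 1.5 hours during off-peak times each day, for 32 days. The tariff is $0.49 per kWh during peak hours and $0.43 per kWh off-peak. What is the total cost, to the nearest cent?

Peak energy = 0.28 kW × 1 h × 32 = 8.96 kWh
Off-peak energy = 0.28 kW × 1.5 h × 32 = 13.44 kWh
Cost = 8.96 × $0.49 + 13.44 × $0.43 = $4.3904 + $5.7792 = $10.17

$10.17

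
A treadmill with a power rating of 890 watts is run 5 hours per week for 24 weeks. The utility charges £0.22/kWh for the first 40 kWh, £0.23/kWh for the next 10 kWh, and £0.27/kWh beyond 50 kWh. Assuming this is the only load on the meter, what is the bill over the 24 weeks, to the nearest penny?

Runtime = 5 h/week × 24 weeks = 120 h
Energy = 0.89 kW × 120 h = 106.8 kWh
Tier 1 (0–40 kWh): 40 × £0.22 = £8.8
Tier 2 (40–50 kWh): 10 × £0.23 = £2.3
Above 50 kWh: 56.8 × £0.27 = £15.336
Bill = £26.44

£26.44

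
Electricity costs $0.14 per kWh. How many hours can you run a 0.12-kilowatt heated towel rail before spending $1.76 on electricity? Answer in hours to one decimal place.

104.8 h

Energy available = $1.76 ÷ $0.14/kWh = 12.5714 kWh
Hours = 12.5714 kWh ÷ 0.12 kW = 104.8 h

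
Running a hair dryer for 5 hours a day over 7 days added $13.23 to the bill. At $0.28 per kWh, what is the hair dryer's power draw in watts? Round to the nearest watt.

1350 W

Energy = $13.23 ÷ $0.28/kWh = 47.25 kWh
Runtime = 5 h/day × 7 days = 35 h
Power = 47.25 kWh ÷ 35 h = 1.35 kW = 1350 W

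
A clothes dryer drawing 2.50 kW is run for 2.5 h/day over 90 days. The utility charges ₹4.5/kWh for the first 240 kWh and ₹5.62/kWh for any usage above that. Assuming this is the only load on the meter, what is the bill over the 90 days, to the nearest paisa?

₹2892.45

Runtime = 2.5 h/day × 90 days = 225 h
Energy = 2.5 kW × 225 h = 562.5 kWh
Tier 1 (0–240 kWh): 240 × ₹4.5 = ₹1080
Above 240 kWh: 322.5 × ₹5.62 = ₹1812.45
Bill = ₹2892.45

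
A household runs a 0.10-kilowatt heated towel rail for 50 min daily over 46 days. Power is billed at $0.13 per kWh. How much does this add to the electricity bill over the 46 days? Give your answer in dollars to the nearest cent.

Runtime = 50 min × 46 = 2300 min = 38.333333… h
Energy = 0.1 kW × 38.333333… h = 3.833333… kWh
Cost = 3.833333… kWh × $0.13/kWh = $0.50

$0.50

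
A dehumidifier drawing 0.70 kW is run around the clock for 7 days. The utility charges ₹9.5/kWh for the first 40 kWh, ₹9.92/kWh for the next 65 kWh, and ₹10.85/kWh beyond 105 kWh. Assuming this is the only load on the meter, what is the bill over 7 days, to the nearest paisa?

₹1161.51

Runtime = 24 h × 7 = 168 h
Energy = 0.7 kW × 168 h = 117.6 kWh
Tier 1 (0–40 kWh): 40 × ₹9.5 = ₹380
Tier 2 (40–105 kWh): 65 × ₹9.92 = ₹644.8
Above 105 kWh: 12.6 × ₹10.85 = ₹136.71
Bill = ₹1161.51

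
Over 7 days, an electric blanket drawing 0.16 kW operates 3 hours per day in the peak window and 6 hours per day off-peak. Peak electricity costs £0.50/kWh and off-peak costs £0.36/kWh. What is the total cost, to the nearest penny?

Peak energy = 0.16 kW × 3 h × 7 = 3.36 kWh
Off-peak energy = 0.16 kW × 6 h × 7 = 6.72 kWh
Cost = 3.36 × £0.50 + 6.72 × £0.36 = £1.68 + £2.4192 = £4.10

£4.10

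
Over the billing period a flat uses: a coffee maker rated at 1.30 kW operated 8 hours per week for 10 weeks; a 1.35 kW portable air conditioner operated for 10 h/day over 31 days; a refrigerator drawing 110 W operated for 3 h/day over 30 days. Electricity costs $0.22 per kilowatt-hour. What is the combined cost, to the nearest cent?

coffee maker: Runtime = 8 h/week × 10 weeks = 80 h
coffee maker: 1.3 kW × 80 h = 104 kWh
portable air conditioner: Runtime = 10 h/day × 31 days = 310 h
portable air conditioner: 1.35 kW × 310 h = 418.5 kWh
refrigerator: Runtime = 3 h/day × 30 days = 90 h
refrigerator: 0.11 kW × 90 h = 9.9 kWh
Total energy = 532.4 kWh
Cost = 532.4 × $0.22 = $117.13

$117.13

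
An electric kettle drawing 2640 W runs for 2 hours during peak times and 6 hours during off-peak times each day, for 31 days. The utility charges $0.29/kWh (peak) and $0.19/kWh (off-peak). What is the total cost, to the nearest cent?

$140.76

Peak energy = 2.64 kW × 2 h × 31 = 163.68 kWh
Off-peak energy = 2.64 kW × 6 h × 31 = 491.04 kWh
Cost = 163.68 × $0.29 + 491.04 × $0.19 = $47.4672 + $93.2976 = $140.76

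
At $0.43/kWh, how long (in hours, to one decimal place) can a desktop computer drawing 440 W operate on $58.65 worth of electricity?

310.0 h

Energy available = $58.65 ÷ $0.43/kWh = 136.3953 kWh
Hours = 136.3953 kWh ÷ 0.44 kW = 310.0 h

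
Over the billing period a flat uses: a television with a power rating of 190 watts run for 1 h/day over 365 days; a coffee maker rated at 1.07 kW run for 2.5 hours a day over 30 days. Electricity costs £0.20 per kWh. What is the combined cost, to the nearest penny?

£29.92

television: Runtime = 1 h/day × 365 days = 365 h
television: 0.19 kW × 365 h = 69.35 kWh
coffee maker: Runtime = 2.5 h/day × 30 days = 75 h
coffee maker: 1.07 kW × 75 h = 80.25 kWh
Total energy = 149.6 kWh
Cost = 149.6 × £0.20 = £29.92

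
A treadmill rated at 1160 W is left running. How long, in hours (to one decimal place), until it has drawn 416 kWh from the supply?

Hours = 416 kWh ÷ 1.16 kW = 358.6 h

358.6 h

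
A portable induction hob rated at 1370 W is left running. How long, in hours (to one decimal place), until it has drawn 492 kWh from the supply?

Hours = 492 kWh ÷ 1.37 kW = 359.1 h

359.1 h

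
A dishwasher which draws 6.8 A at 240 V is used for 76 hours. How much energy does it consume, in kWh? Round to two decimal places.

124.03 kWh

Power = 6.8 A × 240 V = 1632 W = 1.632 kW
Energy = 1.632 kW × 76 h = 124.032 kWh ≈ 124.03 kWh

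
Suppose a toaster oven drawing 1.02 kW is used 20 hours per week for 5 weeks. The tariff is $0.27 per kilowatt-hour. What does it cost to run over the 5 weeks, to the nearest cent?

Runtime = 20 h/week × 5 weeks = 100 h
Energy = 1.02 kW × 100 h = 102 kWh
Cost = 102 kWh × $0.27/kWh = $27.54

$27.54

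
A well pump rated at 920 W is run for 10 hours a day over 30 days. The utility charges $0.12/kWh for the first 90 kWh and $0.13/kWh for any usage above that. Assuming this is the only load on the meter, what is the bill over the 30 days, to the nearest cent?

$34.98

Runtime = 10 h/day × 30 days = 300 h
Energy = 0.92 kW × 300 h = 276 kWh
Tier 1 (0–90 kWh): 90 × $0.12 = $10.8
Above 90 kWh: 186 × $0.13 = $24.18
Bill = $34.98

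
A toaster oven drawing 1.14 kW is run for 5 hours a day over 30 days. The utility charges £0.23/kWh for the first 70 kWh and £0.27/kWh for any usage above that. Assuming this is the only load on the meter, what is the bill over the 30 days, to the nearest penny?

Runtime = 5 h/day × 30 days = 150 h
Energy = 1.14 kW × 150 h = 171 kWh
Tier 1 (0–70 kWh): 70 × £0.23 = £16.1
Above 70 kWh: 101 × £0.27 = £27.27
Bill = £43.37

£43.37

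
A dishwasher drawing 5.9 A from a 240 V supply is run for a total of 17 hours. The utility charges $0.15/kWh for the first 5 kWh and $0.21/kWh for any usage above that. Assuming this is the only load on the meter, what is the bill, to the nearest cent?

Power = 5.9 A × 240 V = 1416 W = 1.416 kW
Energy = 1.416 kW × 17 h = 24.072 kWh
Tier 1 (0–5 kWh): 5 × $0.15 = $0.75
Above 5 kWh: 19.072 × $0.21 = $4.00512
Bill = $4.76

$4.76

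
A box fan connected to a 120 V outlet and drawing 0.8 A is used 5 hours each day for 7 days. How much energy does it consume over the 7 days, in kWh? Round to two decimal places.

3.36 kWh

Power = 0.8 A × 120 V = 96 W = 0.096 kW
Runtime = 5 h/day × 7 days = 35 h
Energy = 0.096 kW × 35 h = 3.36 kWh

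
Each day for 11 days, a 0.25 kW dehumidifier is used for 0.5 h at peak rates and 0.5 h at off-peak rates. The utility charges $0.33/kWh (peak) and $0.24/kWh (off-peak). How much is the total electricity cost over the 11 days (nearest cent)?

$0.78

Peak energy = 0.25 kW × 0.5 h × 11 = 1.375 kWh
Off-peak energy = 0.25 kW × 0.5 h × 11 = 1.375 kWh
Cost = 1.375 × $0.33 + 1.375 × $0.24 = $0.45375 + $0.33 = $0.78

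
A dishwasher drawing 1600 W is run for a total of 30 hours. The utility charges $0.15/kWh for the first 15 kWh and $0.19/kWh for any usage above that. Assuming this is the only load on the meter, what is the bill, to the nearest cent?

$8.52

Energy = 1.6 kW × 30 h = 48 kWh
Tier 1 (0–15 kWh): 15 × $0.15 = $2.25
Above 15 kWh: 33 × $0.19 = $6.27
Bill = $8.52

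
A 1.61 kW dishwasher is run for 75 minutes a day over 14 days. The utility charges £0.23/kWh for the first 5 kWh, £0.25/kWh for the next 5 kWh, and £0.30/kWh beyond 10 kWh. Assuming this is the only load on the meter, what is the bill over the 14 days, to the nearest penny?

Runtime = 75 min × 14 = 1050 min = 17.5 h
Energy = 1.61 kW × 17.5 h = 28.175 kWh
Tier 1 (0–5 kWh): 5 × £0.23 = £1.15
Tier 2 (5–10 kWh): 5 × £0.25 = £1.25
Above 10 kWh: 18.175 × £0.30 = £5.4525
Bill = £7.85

£7.85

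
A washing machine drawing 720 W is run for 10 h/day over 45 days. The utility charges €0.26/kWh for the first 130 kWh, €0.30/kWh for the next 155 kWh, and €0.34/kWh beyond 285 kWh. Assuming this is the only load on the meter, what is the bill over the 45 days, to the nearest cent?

€93.56

Runtime = 10 h/day × 45 days = 450 h
Energy = 0.72 kW × 450 h = 324 kWh
Tier 1 (0–130 kWh): 130 × €0.26 = €33.8
Tier 2 (130–285 kWh): 155 × €0.30 = €46.5
Above 285 kWh: 39 × €0.34 = €13.26
Bill = €93.56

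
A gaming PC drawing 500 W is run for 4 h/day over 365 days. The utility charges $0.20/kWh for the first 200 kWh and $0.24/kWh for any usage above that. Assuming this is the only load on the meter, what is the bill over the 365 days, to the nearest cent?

$167.20

Runtime = 4 h/day × 365 days = 1460 h
Energy = 0.5 kW × 1460 h = 730 kWh
Tier 1 (0–200 kWh): 200 × $0.20 = $40
Above 200 kWh: 530 × $0.24 = $127.2
Bill = $167.20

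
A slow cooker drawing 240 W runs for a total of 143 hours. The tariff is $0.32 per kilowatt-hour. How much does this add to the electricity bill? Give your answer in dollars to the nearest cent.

$10.98

Energy = 0.24 kW × 143 h = 34.32 kWh
Cost = 34.32 kWh × $0.32/kWh = $10.98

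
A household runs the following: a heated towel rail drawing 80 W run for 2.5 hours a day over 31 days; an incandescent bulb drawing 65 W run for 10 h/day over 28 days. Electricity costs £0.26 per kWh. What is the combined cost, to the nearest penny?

£6.34

heated towel rail: Runtime = 2.5 h/day × 31 days = 77.5 h
heated towel rail: 0.08 kW × 77.5 h = 6.2 kWh
incandescent bulb: Runtime = 10 h/day × 28 days = 280 h
incandescent bulb: 0.065 kW × 280 h = 18.2 kWh
Total energy = 24.4 kWh
Cost = 24.4 × £0.26 = £6.34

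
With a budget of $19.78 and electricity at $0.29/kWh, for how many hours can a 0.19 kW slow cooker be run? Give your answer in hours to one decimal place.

Energy available = $19.78 ÷ $0.29/kWh = 68.2069 kWh
Hours = 68.2069 kWh ÷ 0.19 kW = 359.0 h

359.0 h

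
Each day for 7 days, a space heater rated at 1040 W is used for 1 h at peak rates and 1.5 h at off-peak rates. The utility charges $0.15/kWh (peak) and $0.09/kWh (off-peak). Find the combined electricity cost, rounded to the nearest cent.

Peak energy = 1.04 kW × 1 h × 7 = 7.28 kWh
Off-peak energy = 1.04 kW × 1.5 h × 7 = 10.92 kWh
Cost = 7.28 × $0.15 + 10.92 × $0.09 = $1.092 + $0.9828 = $2.07

$2.07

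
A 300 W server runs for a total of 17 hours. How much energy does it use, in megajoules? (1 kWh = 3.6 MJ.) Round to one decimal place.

Energy = 0.3 kW × 17 h = 5.1 kWh
= 5.1 × 3.6 MJ = 18.4 MJ

18.4 MJ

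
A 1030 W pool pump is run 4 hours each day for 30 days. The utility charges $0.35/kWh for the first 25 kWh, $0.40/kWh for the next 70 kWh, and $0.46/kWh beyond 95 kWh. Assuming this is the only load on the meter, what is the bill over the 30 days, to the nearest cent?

$49.91

Runtime = 4 h/day × 30 days = 120 h
Energy = 1.03 kW × 120 h = 123.6 kWh
Tier 1 (0–25 kWh): 25 × $0.35 = $8.75
Tier 2 (25–95 kWh): 70 × $0.40 = $28
Above 95 kWh: 28.6 × $0.46 = $13.156
Bill = $49.91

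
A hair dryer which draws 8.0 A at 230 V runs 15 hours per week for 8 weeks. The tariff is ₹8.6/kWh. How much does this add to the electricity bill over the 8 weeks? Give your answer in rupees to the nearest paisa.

₹1898.88

Power = 8.0 A × 230 V = 1840 W = 1.84 kW
Runtime = 15 h/week × 8 weeks = 120 h
Energy = 1.84 kW × 120 h = 220.8 kWh
Cost = 220.8 kWh × ₹8.6/kWh = ₹1898.88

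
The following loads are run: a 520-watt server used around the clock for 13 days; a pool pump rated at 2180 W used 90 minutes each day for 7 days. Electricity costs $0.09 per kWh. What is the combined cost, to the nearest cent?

$16.66

server: Runtime = 24 h × 13 = 312 h
server: 0.52 kW × 312 h = 162.24 kWh
pool pump: Runtime = 90 min × 7 = 630 min = 10.5 h
pool pump: 2.18 kW × 10.5 h = 22.89 kWh
Total energy = 185.13 kWh
Cost = 185.13 × $0.09 = $16.66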